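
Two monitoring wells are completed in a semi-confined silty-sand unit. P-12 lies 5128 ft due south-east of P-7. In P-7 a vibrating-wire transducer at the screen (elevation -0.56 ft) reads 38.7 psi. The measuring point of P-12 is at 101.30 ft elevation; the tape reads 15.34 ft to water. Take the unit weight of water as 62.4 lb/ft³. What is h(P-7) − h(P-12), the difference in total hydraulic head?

Δh ≈ 2.79 ft

Pressure head at P-7: ψ = 144·P/γ = 144 × 38.7 / 62.4 = 89.31 ft.
Total head at P-7: h = z + ψ = -0.56 + 89.31 = 88.75 ft.
Total head at P-12: h = 101.30 − 15.34 = 85.96 ft.
Head difference: h(P-7) − h(P-12) = 88.75 − 85.96 = 2.79 ft.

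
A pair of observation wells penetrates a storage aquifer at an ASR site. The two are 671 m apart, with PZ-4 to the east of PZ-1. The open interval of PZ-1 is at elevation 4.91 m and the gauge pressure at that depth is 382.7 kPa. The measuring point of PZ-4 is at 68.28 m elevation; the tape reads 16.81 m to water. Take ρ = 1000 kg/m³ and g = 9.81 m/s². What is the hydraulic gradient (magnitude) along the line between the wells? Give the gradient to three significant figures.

i ≈ 0.0113

Pressure head at PZ-1: ψ = P/(ρg) = 382.7×1000 / (1000 × 9.81) = 39.01 m.
Total head at PZ-1: h = z + ψ = 4.91 + 39.01 = 43.92 m.
Total head at PZ-4: h = 68.28 − 16.81 = 51.47 m.
Head difference: h(PZ-1) − h(PZ-4) = 43.92 − 51.47 = -7.55 m.
Hydraulic gradient: i = |Δh| / L = 7.55 / 671 = 0.0113.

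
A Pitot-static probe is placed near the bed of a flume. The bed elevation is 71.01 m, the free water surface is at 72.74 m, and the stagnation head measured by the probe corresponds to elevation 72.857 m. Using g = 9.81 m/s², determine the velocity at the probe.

Near the bed, under hydrostatic conditions, the piezometric head (z + ψ) equals the free-surface elevation, 72.74 m.
Velocity head = total − piezometric = 72.857 − 72.74 = 0.117 m.
v = √(2g·h_v) = √(2 × 9.81 × 0.117) = 1.52 m/s.

v ≈ 1.52 m/s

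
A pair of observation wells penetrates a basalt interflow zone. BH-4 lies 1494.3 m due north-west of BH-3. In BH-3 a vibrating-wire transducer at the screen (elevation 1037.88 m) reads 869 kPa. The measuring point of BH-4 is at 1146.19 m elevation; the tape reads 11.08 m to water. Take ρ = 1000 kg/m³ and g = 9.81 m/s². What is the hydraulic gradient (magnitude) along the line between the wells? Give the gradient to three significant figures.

Pressure head at BH-3: ψ = P/(ρg) = 869×1000 / (1000 × 9.81) = 88.58 m.
Total head at BH-3: h = z + ψ = 1037.88 + 88.58 = 1126.46 m.
Total head at BH-4: h = 1146.19 − 11.08 = 1135.11 m.
Head difference: h(BH-3) − h(BH-4) = 1126.46 − 1135.11 = -8.65 m.
Hydraulic gradient: i = |Δh| / L = 8.65 / 1494.3 = 0.00579.

i ≈ 0.00579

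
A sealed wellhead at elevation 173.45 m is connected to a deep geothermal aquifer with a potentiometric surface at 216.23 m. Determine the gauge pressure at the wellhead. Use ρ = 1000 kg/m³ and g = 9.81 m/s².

Head above the cap: Δh = 216.23 − 173.45 = 42.78 m.
P = ρgΔh = 1000 × 9.81 × 42.78 = 419672 Pa ≈ 420 kPa.

P ≈ 420 kPa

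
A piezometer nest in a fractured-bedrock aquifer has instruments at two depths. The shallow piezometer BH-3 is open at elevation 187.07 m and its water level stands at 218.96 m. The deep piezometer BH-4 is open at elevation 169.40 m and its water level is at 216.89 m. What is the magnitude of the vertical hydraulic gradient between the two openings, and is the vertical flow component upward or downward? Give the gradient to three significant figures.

Total head at BH-3: h = 218.96 m (water level in the standpipe).
Total head at BH-4: h = 216.89 m.
Δh = h(BH-3) − h(BH-4) = 218.96 − 216.89 = 2.07 m.
Vertical separation Δz = 187.07 − 169.40 = 17.67 m.
|i_v| = |Δh| / Δz = 2.07 / 17.67 = 0.117.
Head is higher in the shallow piezometer, so vertical flow is downward (recharge condition).

|i_v| ≈ 0.117; vertical flow is downward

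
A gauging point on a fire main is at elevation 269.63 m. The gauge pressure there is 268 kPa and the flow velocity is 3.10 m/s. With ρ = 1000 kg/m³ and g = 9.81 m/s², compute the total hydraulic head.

Pressure head ψ = P/(ρg) = 268×1000 / (1000 × 9.81) = 27.32 m.
Velocity head = v²/(2g) = 3.10² / (2 × 9.81) = 0.490 m.
h = z + ψ + v²/(2g) = 269.63 + 27.32 + 0.490 = 297.44 m.

h ≈ 297.44 m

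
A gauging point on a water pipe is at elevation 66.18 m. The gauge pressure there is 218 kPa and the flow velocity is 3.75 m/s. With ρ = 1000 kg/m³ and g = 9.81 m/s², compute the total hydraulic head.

h ≈ 89.12 m

Pressure head ψ = P/(ρg) = 218×1000 / (1000 × 9.81) = 22.22 m.
Velocity head = v²/(2g) = 3.75² / (2 × 9.81) = 0.717 m.
h = z + ψ + v²/(2g) = 66.18 + 22.22 + 0.717 = 89.12 m.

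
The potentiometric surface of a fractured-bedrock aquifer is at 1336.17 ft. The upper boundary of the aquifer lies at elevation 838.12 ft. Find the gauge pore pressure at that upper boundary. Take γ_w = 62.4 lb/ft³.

P ≈ 216 psi

Pressure head at the aquifer top: ψ = h − z = 1336.17 − 838.12 = 498.05 ft.
P = γψ/144 = 62.4 × 498.05 / 144 = 216 psi.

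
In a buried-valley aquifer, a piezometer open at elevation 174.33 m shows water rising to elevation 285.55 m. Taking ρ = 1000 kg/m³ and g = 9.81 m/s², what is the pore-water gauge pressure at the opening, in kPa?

Pressure head ψ = h − z = 285.55 − 174.33 = 111.22 m.
P = ρgψ = 1000 × 9.81 × 111.22 = 1091068 Pa ≈ 1090 kPa.

P ≈ 1090 kPa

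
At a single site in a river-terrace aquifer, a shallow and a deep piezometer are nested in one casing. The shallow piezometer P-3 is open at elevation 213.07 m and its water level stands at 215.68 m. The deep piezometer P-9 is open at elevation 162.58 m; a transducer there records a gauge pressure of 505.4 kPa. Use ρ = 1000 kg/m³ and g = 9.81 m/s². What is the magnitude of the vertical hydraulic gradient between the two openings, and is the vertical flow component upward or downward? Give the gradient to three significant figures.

Total head at P-3: h = 215.68 m (water level in the standpipe).
Pressure head at P-9: ψ = P/(ρg) = 505.4×1000 / (1000 × 9.81) = 51.52 m.
Total head at P-9: h = z + ψ = 162.58 + 51.52 = 214.10 m.
Δh = h(P-3) − h(P-9) = 215.68 − 214.10 = 1.58 m.
Vertical separation Δz = 213.07 − 162.58 = 50.49 m.
|i_v| = |Δh| / Δz = 1.58 / 50.49 = 0.0313.
Head is higher in the shallow piezometer, so vertical flow is downward (recharge condition).

|i_v| ≈ 0.0313; vertical flow is downward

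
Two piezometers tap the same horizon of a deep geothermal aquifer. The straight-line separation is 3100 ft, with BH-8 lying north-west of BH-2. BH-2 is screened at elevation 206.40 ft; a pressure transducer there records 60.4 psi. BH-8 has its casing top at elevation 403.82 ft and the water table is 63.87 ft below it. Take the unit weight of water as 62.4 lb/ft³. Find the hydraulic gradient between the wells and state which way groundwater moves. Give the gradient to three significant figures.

i ≈ 0.00188; groundwater flows toward the north-west

Pressure head at BH-2: ψ = 144·P/γ = 144 × 60.4 / 62.4 = 139.38 ft.
Total head at BH-2: h = z + ψ = 206.40 + 139.38 = 345.78 ft.
Total head at BH-8: h = 403.82 − 63.87 = 339.95 ft.
Head difference: h(BH-2) − h(BH-8) = 345.78 − 339.95 = 5.83 ft.
Hydraulic gradient: i = |Δh| / L = 5.83 / 3100 = 0.00188.
Flow is from higher to lower head: from BH-2 toward BH-8, i.e. toward the north-west.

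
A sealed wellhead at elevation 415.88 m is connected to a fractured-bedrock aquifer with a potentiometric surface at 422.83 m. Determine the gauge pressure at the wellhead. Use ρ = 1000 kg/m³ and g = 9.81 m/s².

Head above the cap: Δh = 422.83 − 415.88 = 6.95 m.
P = ρgΔh = 1000 × 9.81 × 6.95 = 68180 Pa ≈ 68.2 kPa.

P ≈ 68.2 kPa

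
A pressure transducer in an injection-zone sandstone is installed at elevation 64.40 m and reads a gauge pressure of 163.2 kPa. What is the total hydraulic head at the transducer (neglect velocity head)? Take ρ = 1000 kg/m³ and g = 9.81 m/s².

ψ = P/(ρg) = 163.2×1000 / (1000 × 9.81) = 16.64 m.
h = z + ψ = 64.40 + 16.64 = 81.04 m.

h ≈ 81.04 m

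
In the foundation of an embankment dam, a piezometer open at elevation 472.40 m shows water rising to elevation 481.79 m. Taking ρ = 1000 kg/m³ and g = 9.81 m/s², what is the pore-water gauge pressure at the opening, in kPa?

Pressure head ψ = h − z = 481.79 − 472.40 = 9.39 m.
P = ρgψ = 1000 × 9.81 × 9.39 = 92116 Pa ≈ 92.1 kPa.

P ≈ 92.1 kPa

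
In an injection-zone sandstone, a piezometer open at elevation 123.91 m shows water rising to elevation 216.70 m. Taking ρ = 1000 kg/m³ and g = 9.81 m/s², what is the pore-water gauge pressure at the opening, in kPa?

Pressure head ψ = h − z = 216.70 − 123.91 = 92.79 m.
P = ρgψ = 1000 × 9.81 × 92.79 = 910270 Pa ≈ 910 kPa.

P ≈ 910 kPa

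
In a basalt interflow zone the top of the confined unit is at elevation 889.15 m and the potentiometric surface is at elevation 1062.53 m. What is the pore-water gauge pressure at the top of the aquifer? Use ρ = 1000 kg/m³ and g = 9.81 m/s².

P ≈ 1700 kPa

Pressure head at the aquifer top: ψ = h − z = 1062.53 − 889.15 = 173.38 m.
P = ρgψ = 1000 × 9.81 × 173.38 = 1700858 Pa ≈ 1700 kPa.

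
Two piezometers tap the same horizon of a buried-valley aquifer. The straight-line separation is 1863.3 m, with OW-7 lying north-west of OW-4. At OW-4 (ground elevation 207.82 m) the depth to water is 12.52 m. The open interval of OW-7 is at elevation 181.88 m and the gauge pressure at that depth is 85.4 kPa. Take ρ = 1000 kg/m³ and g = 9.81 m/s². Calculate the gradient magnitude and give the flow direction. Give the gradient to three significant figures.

Total head at OW-4: h = 207.82 − 12.52 = 195.30 m.
Pressure head at OW-7: ψ = P/(ρg) = 85.4×1000 / (1000 × 9.81) = 8.71 m.
Total head at OW-7: h = z + ψ = 181.88 + 8.71 = 190.59 m.
Head difference: h(OW-4) − h(OW-7) = 195.30 − 190.59 = 4.71 m.
Hydraulic gradient: i = |Δh| / L = 4.71 / 1863.3 = 0.00253.
Flow is from higher to lower head: from OW-4 toward OW-7, i.e. toward the north-west.

i ≈ 0.00253; groundwater flows toward the north-west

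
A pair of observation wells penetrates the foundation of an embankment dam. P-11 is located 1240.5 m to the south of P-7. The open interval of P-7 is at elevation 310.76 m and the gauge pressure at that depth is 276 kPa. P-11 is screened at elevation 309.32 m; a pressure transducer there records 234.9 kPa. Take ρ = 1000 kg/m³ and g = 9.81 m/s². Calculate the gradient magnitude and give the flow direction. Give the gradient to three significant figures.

i ≈ 0.00454; groundwater flows toward the south

Pressure head at P-7: ψ = P/(ρg) = 276×1000 / (1000 × 9.81) = 28.13 m.
Total head at P-7: h = z + ψ = 310.76 + 28.13 = 338.89 m.
Pressure head at P-11: ψ = P/(ρg) = 234.9×1000 / (1000 × 9.81) = 23.94 m.
Total head at P-11: h = z + ψ = 309.32 + 23.94 = 333.26 m.
Head difference: h(P-7) − h(P-11) = 338.89 − 333.26 = 5.63 m.
Hydraulic gradient: i = |Δh| / L = 5.63 / 1240.5 = 0.00454.
Flow is from higher to lower head: from P-7 toward P-11, i.e. toward the south.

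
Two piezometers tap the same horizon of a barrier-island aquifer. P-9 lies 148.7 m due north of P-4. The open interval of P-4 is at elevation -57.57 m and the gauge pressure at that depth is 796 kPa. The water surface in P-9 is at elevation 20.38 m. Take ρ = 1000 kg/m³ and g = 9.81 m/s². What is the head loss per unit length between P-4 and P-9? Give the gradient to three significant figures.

Pressure head at P-4: ψ = P/(ρg) = 796×1000 / (1000 × 9.81) = 81.14 m.
Total head at P-4: h = z + ψ = -57.57 + 81.14 = 23.57 m.
Total head at P-9: h = 20.38 m (water level in the piezometer is the total head).
Head difference: h(P-4) − h(P-9) = 23.57 − 20.38 = 3.19 m.
Hydraulic gradient: i = |Δh| / L = 3.19 / 148.7 = 0.0215.

i ≈ 0.0215 m/m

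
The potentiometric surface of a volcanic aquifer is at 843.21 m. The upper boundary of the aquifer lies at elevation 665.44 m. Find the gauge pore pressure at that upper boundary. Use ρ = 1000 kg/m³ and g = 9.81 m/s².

Pressure head at the aquifer top: ψ = h − z = 843.21 − 665.44 = 177.77 m.
P = ρgψ = 1000 × 9.81 × 177.77 = 1743924 Pa ≈ 1740 kPa.

P ≈ 1740 kPa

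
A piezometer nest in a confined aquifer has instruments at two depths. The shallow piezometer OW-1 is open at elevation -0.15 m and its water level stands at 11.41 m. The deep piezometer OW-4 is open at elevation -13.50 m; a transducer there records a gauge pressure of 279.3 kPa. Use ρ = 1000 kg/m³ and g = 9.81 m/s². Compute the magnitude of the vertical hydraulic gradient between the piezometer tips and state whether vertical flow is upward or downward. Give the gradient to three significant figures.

Total head at OW-1: h = 11.41 m (water level in the standpipe).
Pressure head at OW-4: ψ = P/(ρg) = 279.3×1000 / (1000 × 9.81) = 28.47 m.
Total head at OW-4: h = z + ψ = -13.50 + 28.47 = 14.97 m.
Δh = h(OW-1) − h(OW-4) = 11.41 − 14.97 = -3.56 m.
Vertical separation Δz = -0.15 − (-13.50) = 13.35 m.
|i_v| = |Δh| / Δz = 3.56 / 13.35 = 0.267.
Head is higher in the deep piezometer, so vertical flow is upward (discharge condition).

|i_v| ≈ 0.267; vertical flow is upward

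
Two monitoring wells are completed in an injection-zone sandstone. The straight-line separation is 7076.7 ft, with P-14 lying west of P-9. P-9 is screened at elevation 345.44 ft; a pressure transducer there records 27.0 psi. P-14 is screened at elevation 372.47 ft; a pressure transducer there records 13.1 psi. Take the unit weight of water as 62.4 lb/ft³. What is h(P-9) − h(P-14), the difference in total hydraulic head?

Pressure head at P-9: ψ = 144·P/γ = 144 × 27.0 / 62.4 = 62.31 ft.
Total head at P-9: h = z + ψ = 345.44 + 62.31 = 407.75 ft.
Pressure head at P-14: ψ = 144·P/γ = 144 × 13.1 / 62.4 = 30.23 ft.
Total head at P-14: h = z + ψ = 372.47 + 30.23 = 402.70 ft.
Head difference: h(P-9) − h(P-14) = 407.75 − 402.70 = 5.05 ft.

Δh ≈ 5.05 ft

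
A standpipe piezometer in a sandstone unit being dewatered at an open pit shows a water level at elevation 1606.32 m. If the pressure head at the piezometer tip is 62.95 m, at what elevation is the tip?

z = h − ψ = 1606.32 − 62.95 = 1543.37 m.

z ≈ 1543.37 m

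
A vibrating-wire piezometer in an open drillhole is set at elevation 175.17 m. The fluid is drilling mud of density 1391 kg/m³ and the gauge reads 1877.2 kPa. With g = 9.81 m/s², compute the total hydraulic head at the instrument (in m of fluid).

ψ = P/(ρg) = 1877.2×1000 / (1391 × 9.81) = 137.57 m.
h = z + ψ = 175.17 + 137.57 = 312.74 m.

h ≈ 312.74 m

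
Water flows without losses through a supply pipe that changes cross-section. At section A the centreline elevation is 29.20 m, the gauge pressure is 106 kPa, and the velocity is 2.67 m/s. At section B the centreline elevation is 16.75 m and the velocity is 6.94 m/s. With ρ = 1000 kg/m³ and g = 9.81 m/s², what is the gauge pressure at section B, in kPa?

P₂ ≈ 208 kPa

Pressure head at A: ψ₁ = P₁/(ρg) = 106×1000 / (1000 × 9.81) = 10.81 m.
Velocity heads: v₁²/2g = 2.67²/19.62 = 0.363 m; v₂²/2g = 6.94²/19.62 = 2.455 m.
Total head H = z₁ + ψ₁ + v₁²/2g = 29.20 + 10.81 + 0.363 = 40.37 m.
ψ₂ = H − z₂ − v₂²/2g = 40.37 − 16.75 − 2.455 = 21.16 m.
P₂ = ρgψ₂ = 1000 × 9.81 × 21.16 ≈ 208 kPa.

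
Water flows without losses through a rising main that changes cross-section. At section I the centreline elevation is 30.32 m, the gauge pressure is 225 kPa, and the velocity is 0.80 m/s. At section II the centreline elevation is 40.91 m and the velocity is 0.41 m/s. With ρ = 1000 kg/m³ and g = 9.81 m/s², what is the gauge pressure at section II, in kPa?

P₂ ≈ 121 kPa

Pressure head at I: ψ₁ = P₁/(ρg) = 225×1000 / (1000 × 9.81) = 22.94 m.
Velocity heads: v₁²/2g = 0.80²/19.62 = 0.033 m; v₂²/2g = 0.41²/19.62 = 0.009 m.
Total head H = z₁ + ψ₁ + v₁²/2g = 30.32 + 22.94 + 0.033 = 53.29 m.
ψ₂ = H − z₂ − v₂²/2g = 53.29 − 40.91 − 0.009 = 12.37 m.
P₂ = ρgψ₂ = 1000 × 9.81 × 12.37 ≈ 121 kPa.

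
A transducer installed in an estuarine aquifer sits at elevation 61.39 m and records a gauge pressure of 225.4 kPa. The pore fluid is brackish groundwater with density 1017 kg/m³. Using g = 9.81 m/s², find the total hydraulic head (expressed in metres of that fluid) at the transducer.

ψ = P/(ρg) = 225.4×1000 / (1017 × 9.81) = 22.59 m.
h = z + ψ = 61.39 + 22.59 = 83.98 m.

h ≈ 83.98 m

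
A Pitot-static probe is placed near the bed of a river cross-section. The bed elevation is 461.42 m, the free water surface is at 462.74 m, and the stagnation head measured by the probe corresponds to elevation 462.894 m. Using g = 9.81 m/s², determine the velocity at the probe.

Near the bed, under hydrostatic conditions, the piezometric head (z + ψ) equals the free-surface elevation, 462.74 m.
Velocity head = total − piezometric = 462.894 − 462.74 = 0.154 m.
v = √(2g·h_v) = √(2 × 9.81 × 0.154) = 1.74 m/s.

v ≈ 1.74 m/s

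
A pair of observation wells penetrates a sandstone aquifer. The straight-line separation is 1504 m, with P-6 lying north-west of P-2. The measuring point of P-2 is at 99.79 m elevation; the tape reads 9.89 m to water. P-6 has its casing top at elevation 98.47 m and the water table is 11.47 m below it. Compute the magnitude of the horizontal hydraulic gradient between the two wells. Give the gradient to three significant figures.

Total head at P-2: h = 99.79 − 9.89 = 89.90 m.
Total head at P-6: h = 98.47 − 11.47 = 87.00 m.
Head difference: h(P-2) − h(P-6) = 89.90 − 87.00 = 2.90 m.
Hydraulic gradient: i = |Δh| / L = 2.90 / 1504 = 0.00193.

i ≈ 0.00193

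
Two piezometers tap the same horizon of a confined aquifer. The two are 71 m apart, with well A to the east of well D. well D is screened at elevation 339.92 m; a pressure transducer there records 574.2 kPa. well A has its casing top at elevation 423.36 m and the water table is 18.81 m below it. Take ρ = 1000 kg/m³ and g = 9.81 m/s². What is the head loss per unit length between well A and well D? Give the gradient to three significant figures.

Pressure head at well D: ψ = P/(ρg) = 574.2×1000 / (1000 × 9.81) = 58.53 m.
Total head at well D: h = z + ψ = 339.92 + 58.53 = 398.45 m.
Total head at well A: h = 423.36 − 18.81 = 404.55 m.
Head difference: h(well D) − h(well A) = 398.45 − 404.55 = -6.10 m.
Hydraulic gradient: i = |Δh| / L = 6.10 / 71 = 0.0859.

i ≈ 0.0859 m/m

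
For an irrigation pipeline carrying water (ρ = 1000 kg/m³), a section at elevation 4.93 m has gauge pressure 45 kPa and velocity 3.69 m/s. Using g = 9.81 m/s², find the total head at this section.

Pressure head ψ = P/(ρg) = 45×1000 / (1000 × 9.81) = 4.59 m.
Velocity head = v²/(2g) = 3.69² / (2 × 9.81) = 0.694 m.
h = z + ψ + v²/(2g) = 4.93 + 4.59 + 0.694 = 10.21 m.

h ≈ 10.21 m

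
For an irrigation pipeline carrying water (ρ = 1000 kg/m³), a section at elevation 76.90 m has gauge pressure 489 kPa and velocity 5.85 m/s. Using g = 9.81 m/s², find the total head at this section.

Pressure head ψ = P/(ρg) = 489×1000 / (1000 × 9.81) = 49.85 m.
Velocity head = v²/(2g) = 5.85² / (2 × 9.81) = 1.744 m.
h = z + ψ + v²/(2g) = 76.90 + 49.85 + 1.744 = 128.49 m.

h ≈ 128.49 m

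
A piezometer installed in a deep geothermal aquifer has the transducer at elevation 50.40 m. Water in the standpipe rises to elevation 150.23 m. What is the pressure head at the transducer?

ψ ≈ 99.83 m

Total head h = 150.23 m (the water-surface elevation in the piezometer).
Pressure head ψ = h − z = 150.23 − 50.40 = 99.83 m.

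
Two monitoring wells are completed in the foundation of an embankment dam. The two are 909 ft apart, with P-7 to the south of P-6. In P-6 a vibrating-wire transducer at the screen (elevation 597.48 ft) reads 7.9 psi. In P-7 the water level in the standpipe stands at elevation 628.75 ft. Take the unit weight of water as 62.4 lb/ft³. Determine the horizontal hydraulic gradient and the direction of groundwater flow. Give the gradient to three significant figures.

i ≈ 0.0143; groundwater flows toward the north

Pressure head at P-6: ψ = 144·P/γ = 144 × 7.9 / 62.4 = 18.23 ft.
Total head at P-6: h = z + ψ = 597.48 + 18.23 = 615.71 ft.
Total head at P-7: h = 628.75 ft (water level in the piezometer is the total head).
Head difference: h(P-6) − h(P-7) = 615.71 − 628.75 = -13.04 ft.
Hydraulic gradient: i = |Δh| / L = 13.04 / 909 = 0.0143.
Flow is from higher to lower head: from P-7 toward P-6, i.e. toward the north.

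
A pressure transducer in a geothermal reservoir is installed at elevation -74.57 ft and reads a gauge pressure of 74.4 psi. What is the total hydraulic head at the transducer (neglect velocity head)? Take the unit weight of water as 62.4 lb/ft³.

h ≈ 97.12 ft

ψ = 144·P/γ = 144 × 74.4 / 62.4 = 171.69 ft.
h = z + ψ = -74.57 + 171.69 = 97.12 ft.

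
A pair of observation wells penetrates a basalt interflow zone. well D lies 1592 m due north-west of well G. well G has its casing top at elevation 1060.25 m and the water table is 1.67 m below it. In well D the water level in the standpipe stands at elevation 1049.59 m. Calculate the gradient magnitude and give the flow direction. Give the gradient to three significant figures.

Total head at well G: h = 1060.25 − 1.67 = 1058.58 m.
Total head at well D: h = 1049.59 m (water level in the piezometer is the total head).
Head difference: h(well G) − h(well D) = 1058.58 − 1049.59 = 8.99 m.
Hydraulic gradient: i = |Δh| / L = 8.99 / 1592 = 0.00565.
Flow is from higher to lower head: from well G toward well D, i.e. toward the north-west.

i ≈ 0.00565; groundwater flows toward the north-west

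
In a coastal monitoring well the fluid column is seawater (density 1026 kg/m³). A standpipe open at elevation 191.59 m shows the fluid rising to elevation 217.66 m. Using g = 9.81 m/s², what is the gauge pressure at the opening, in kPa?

Pressure head ψ = h − z = 217.66 − 191.59 = 26.07 m.
P = ρgψ = 1026 × 9.81 × 26.07 = 262396 Pa ≈ 262 kPa.

P ≈ 262 kPa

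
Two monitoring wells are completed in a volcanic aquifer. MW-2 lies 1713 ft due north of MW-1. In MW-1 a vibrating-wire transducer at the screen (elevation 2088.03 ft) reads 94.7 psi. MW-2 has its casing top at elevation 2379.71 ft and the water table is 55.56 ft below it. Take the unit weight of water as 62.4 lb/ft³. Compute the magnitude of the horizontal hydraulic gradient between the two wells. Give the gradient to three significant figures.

i ≈ 0.0103

Pressure head at MW-1: ψ = 144·P/γ = 144 × 94.7 / 62.4 = 218.54 ft.
Total head at MW-1: h = z + ψ = 2088.03 + 218.54 = 2306.57 ft.
Total head at MW-2: h = 2379.71 − 55.56 = 2324.15 ft.
Head difference: h(MW-1) − h(MW-2) = 2306.57 − 2324.15 = -17.58 ft.
Hydraulic gradient: i = |Δh| / L = 17.58 / 1713 = 0.0103.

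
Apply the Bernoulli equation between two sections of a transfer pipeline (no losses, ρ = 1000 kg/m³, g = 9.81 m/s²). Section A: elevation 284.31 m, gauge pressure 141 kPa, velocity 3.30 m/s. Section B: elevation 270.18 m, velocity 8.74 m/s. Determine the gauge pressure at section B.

P₂ ≈ 247 kPa

Pressure head at A: ψ₁ = P₁/(ρg) = 141×1000 / (1000 × 9.81) = 14.37 m.
Velocity heads: v₁²/2g = 3.30²/19.62 = 0.555 m; v₂²/2g = 8.74²/19.62 = 3.893 m.
Total head H = z₁ + ψ₁ + v₁²/2g = 284.31 + 14.37 + 0.555 = 299.24 m.
ψ₂ = H − z₂ − v₂²/2g = 299.24 − 270.18 − 3.893 = 25.17 m.
P₂ = ρgψ₂ = 1000 × 9.81 × 25.17 ≈ 247 kPa.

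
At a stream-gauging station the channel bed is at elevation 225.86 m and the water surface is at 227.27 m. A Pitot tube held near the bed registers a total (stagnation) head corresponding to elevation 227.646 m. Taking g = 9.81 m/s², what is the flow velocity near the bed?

v ≈ 2.72 m/s

Near the bed, under hydrostatic conditions, the piezometric head (z + ψ) equals the free-surface elevation, 227.27 m.
Velocity head = total − piezometric = 227.646 − 227.27 = 0.376 m.
v = √(2g·h_v) = √(2 × 9.81 × 0.376) = 2.72 m/s.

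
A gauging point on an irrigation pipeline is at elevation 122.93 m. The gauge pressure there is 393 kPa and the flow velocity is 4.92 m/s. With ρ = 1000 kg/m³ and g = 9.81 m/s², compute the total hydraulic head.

h ≈ 164.22 m

Pressure head ψ = P/(ρg) = 393×1000 / (1000 × 9.81) = 40.06 m.
Velocity head = v²/(2g) = 4.92² / (2 × 9.81) = 1.234 m.
h = z + ψ + v²/(2g) = 122.93 + 40.06 + 1.234 = 164.22 m.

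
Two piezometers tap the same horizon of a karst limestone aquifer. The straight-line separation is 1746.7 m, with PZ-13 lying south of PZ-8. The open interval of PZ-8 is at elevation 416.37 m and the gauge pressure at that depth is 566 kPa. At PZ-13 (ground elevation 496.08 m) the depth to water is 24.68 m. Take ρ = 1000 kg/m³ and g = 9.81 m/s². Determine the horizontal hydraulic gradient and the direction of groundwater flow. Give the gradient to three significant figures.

Pressure head at PZ-8: ψ = P/(ρg) = 566×1000 / (1000 × 9.81) = 57.70 m.
Total head at PZ-8: h = z + ψ = 416.37 + 57.70 = 474.07 m.
Total head at PZ-13: h = 496.08 − 24.68 = 471.40 m.
Head difference: h(PZ-8) − h(PZ-13) = 474.07 − 471.40 = 2.67 m.
Hydraulic gradient: i = |Δh| / L = 2.67 / 1746.7 = 0.00153.
Flow is from higher to lower head: from PZ-8 toward PZ-13, i.e. toward the south.

i ≈ 0.00153; groundwater flows toward the south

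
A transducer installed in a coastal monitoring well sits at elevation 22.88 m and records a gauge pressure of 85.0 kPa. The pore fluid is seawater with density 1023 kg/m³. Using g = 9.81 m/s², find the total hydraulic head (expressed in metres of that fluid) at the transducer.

ψ = P/(ρg) = 85.0×1000 / (1023 × 9.81) = 8.47 m.
h = z + ψ = 22.88 + 8.47 = 31.35 m.

h ≈ 31.35 m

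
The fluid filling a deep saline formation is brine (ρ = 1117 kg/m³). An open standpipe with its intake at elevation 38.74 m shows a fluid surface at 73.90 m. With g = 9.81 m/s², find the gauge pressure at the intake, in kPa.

P ≈ 385 kPa

Pressure head ψ = h − z = 73.90 − 38.74 = 35.16 m.
P = ρgψ = 1117 × 9.81 × 35.16 = 385275 Pa ≈ 385 kPa.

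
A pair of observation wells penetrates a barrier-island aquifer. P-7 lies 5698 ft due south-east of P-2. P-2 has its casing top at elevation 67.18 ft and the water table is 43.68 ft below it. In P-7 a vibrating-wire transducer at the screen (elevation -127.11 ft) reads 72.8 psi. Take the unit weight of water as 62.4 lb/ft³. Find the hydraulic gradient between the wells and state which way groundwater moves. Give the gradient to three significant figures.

i ≈ 0.00305; groundwater flows toward the north-west

Total head at P-2: h = 67.18 − 43.68 = 23.50 ft.
Pressure head at P-7: ψ = 144·P/γ = 144 × 72.8 / 62.4 = 168.00 ft.
Total head at P-7: h = z + ψ = -127.11 + 168.00 = 40.89 ft.
Head difference: h(P-2) − h(P-7) = 23.50 − 40.89 = -17.39 ft.
Hydraulic gradient: i = |Δh| / L = 17.39 / 5698 = 0.00305.
Flow is from higher to lower head: from P-7 toward P-2, i.e. toward the north-west.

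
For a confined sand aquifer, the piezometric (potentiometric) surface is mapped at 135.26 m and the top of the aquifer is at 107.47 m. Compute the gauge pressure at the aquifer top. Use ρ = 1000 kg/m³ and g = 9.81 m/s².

P ≈ 273 kPa

Pressure head at the aquifer top: ψ = h − z = 135.26 − 107.47 = 27.79 m.
P = ρgψ = 1000 × 9.81 × 27.79 = 272620 Pa ≈ 273 kPa.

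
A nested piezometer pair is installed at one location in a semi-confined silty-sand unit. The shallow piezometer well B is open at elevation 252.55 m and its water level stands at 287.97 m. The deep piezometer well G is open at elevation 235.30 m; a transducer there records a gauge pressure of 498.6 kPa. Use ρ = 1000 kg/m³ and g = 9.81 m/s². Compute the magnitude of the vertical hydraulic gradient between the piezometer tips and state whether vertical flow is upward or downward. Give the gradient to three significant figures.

Total head at well B: h = 287.97 m (water level in the standpipe).
Pressure head at well G: ψ = P/(ρg) = 498.6×1000 / (1000 × 9.81) = 50.83 m.
Total head at well G: h = z + ψ = 235.30 + 50.83 = 286.13 m.
Δh = h(well B) − h(well G) = 287.97 − 286.13 = 1.84 m.
Vertical separation Δz = 252.55 − 235.30 = 17.25 m.
|i_v| = |Δh| / Δz = 1.84 / 17.25 = 0.107.
Head is higher in the shallow piezometer, so vertical flow is downward (recharge condition).

|i_v| ≈ 0.107; vertical flow is downward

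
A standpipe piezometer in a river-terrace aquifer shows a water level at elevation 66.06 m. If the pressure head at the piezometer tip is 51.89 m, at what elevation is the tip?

z = h − ψ = 66.06 − 51.89 = 14.17 m.

z ≈ 14.17 m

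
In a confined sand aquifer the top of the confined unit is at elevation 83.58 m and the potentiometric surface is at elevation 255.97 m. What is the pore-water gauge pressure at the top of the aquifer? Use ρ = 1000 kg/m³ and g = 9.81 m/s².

Pressure head at the aquifer top: ψ = h − z = 255.97 − 83.58 = 172.39 m.
P = ρgψ = 1000 × 9.81 × 172.39 = 1691146 Pa ≈ 1690 kPa.

P ≈ 1690 kPa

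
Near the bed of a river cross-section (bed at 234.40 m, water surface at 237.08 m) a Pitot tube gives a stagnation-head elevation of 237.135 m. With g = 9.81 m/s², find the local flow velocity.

Near the bed, under hydrostatic conditions, the piezometric head (z + ψ) equals the free-surface elevation, 237.08 m.
Velocity head = total − piezometric = 237.135 − 237.08 = 0.055 m.
v = √(2g·h_v) = √(2 × 9.81 × 0.055) = 1.04 m/s.

v ≈ 1.04 m/s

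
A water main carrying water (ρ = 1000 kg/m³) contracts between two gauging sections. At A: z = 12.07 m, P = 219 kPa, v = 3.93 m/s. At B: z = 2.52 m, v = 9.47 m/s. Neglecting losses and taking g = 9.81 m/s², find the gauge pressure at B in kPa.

Pressure head at A: ψ₁ = P₁/(ρg) = 219×1000 / (1000 × 9.81) = 22.32 m.
Velocity heads: v₁²/2g = 3.93²/19.62 = 0.787 m; v₂²/2g = 9.47²/19.62 = 4.571 m.
Total head H = z₁ + ψ₁ + v₁²/2g = 12.07 + 22.32 + 0.787 = 35.18 m.
ψ₂ = H − z₂ − v₂²/2g = 35.18 − 2.52 − 4.571 = 28.09 m.
P₂ = ρgψ₂ = 1000 × 9.81 × 28.09 ≈ 276 kPa.

P₂ ≈ 276 kPa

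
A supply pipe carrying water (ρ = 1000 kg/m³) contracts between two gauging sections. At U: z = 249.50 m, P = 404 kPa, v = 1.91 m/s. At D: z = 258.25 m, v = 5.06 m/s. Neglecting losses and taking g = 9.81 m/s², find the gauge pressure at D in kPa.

P₂ ≈ 307 kPa

Pressure head at U: ψ₁ = P₁/(ρg) = 404×1000 / (1000 × 9.81) = 41.18 m.
Velocity heads: v₁²/2g = 1.91²/19.62 = 0.186 m; v₂²/2g = 5.06²/19.62 = 1.305 m.
Total head H = z₁ + ψ₁ + v₁²/2g = 249.50 + 41.18 + 0.186 = 290.87 m.
ψ₂ = H − z₂ − v₂²/2g = 290.87 − 258.25 − 1.305 = 31.32 m.
P₂ = ρgψ₂ = 1000 × 9.81 × 31.32 ≈ 307 kPa.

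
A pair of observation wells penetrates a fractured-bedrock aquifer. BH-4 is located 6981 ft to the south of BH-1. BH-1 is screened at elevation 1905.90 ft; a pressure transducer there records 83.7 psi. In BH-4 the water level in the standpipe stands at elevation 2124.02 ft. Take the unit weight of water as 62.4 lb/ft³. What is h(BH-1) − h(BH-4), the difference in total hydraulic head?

Pressure head at BH-1: ψ = 144·P/γ = 144 × 83.7 / 62.4 = 193.15 ft.
Total head at BH-1: h = z + ψ = 1905.90 + 193.15 = 2099.05 ft.
Total head at BH-4: h = 2124.02 ft (water level in the piezometer is the total head).
Head difference: h(BH-1) − h(BH-4) = 2099.05 − 2124.02 = -24.97 ft.

Δh ≈ -24.97 ft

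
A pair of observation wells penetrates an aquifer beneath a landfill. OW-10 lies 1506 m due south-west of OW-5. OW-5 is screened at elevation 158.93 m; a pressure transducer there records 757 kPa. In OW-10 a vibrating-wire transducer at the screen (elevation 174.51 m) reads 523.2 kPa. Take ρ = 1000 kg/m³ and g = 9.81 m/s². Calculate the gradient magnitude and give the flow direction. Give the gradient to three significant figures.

i ≈ 0.00548; groundwater flows toward the south-west

Pressure head at OW-5: ψ = P/(ρg) = 757×1000 / (1000 × 9.81) = 77.17 m.
Total head at OW-5: h = z + ψ = 158.93 + 77.17 = 236.10 m.
Pressure head at OW-10: ψ = P/(ρg) = 523.2×1000 / (1000 × 9.81) = 53.33 m.
Total head at OW-10: h = z + ψ = 174.51 + 53.33 = 227.84 m.
Head difference: h(OW-5) − h(OW-10) = 236.10 − 227.84 = 8.26 m.
Hydraulic gradient: i = |Δh| / L = 8.26 / 1506 = 0.00548.
Flow is from higher to lower head: from OW-5 toward OW-10, i.e. toward the south-west.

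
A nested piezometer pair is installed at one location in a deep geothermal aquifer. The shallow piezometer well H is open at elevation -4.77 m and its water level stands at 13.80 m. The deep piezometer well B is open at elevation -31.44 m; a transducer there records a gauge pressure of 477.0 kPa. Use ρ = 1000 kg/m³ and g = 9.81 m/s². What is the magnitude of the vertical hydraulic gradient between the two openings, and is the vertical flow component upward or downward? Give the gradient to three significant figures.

|i_v| ≈ 0.127; vertical flow is upward

Total head at well H: h = 13.80 m (water level in the standpipe).
Pressure head at well B: ψ = P/(ρg) = 477.0×1000 / (1000 × 9.81) = 48.62 m.
Total head at well B: h = z + ψ = -31.44 + 48.62 = 17.18 m.
Δh = h(well H) − h(well B) = 13.80 − 17.18 = -3.38 m.
Vertical separation Δz = -4.77 − (-31.44) = 26.67 m.
|i_v| = |Δh| / Δz = 3.38 / 26.67 = 0.127.
Head is higher in the deep piezometer, so vertical flow is upward (discharge condition).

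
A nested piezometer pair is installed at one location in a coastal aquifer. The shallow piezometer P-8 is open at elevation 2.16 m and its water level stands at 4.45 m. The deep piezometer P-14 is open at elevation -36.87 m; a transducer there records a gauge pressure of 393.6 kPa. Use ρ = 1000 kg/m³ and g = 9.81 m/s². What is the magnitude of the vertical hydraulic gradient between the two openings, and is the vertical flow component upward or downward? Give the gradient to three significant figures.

|i_v| ≈ 0.0307; vertical flow is downward

Total head at P-8: h = 4.45 m (water level in the standpipe).
Pressure head at P-14: ψ = P/(ρg) = 393.6×1000 / (1000 × 9.81) = 40.12 m.
Total head at P-14: h = z + ψ = -36.87 + 40.12 = 3.25 m.
Δh = h(P-8) − h(P-14) = 4.45 − 3.25 = 1.20 m.
Vertical separation Δz = 2.16 − (-36.87) = 39.03 m.
|i_v| = |Δh| / Δz = 1.20 / 39.03 = 0.0307.
Head is higher in the shallow piezometer, so vertical flow is downward (recharge condition).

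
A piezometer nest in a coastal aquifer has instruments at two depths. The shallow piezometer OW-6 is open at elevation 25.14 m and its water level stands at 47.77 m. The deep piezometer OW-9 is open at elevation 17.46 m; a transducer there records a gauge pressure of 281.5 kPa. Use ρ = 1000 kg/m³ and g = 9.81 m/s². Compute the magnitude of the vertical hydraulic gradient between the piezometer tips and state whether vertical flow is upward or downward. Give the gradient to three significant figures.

Total head at OW-6: h = 47.77 m (water level in the standpipe).
Pressure head at OW-9: ψ = P/(ρg) = 281.5×1000 / (1000 × 9.81) = 28.70 m.
Total head at OW-9: h = z + ψ = 17.46 + 28.70 = 46.16 m.
Δh = h(OW-6) − h(OW-9) = 47.77 − 46.16 = 1.61 m.
Vertical separation Δz = 25.14 − 17.46 = 7.68 m.
|i_v| = |Δh| / Δz = 1.61 / 7.68 = 0.210.
Head is higher in the shallow piezometer, so vertical flow is downward (recharge condition).

|i_v| ≈ 0.210; vertical flow is downward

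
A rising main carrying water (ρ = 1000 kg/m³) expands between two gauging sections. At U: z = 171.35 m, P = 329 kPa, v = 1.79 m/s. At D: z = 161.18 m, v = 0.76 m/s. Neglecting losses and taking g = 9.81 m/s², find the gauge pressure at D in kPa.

Pressure head at U: ψ₁ = P₁/(ρg) = 329×1000 / (1000 × 9.81) = 33.54 m.
Velocity heads: v₁²/2g = 1.79²/19.62 = 0.163 m; v₂²/2g = 0.76²/19.62 = 0.029 m.
Total head H = z₁ + ψ₁ + v₁²/2g = 171.35 + 33.54 + 0.163 = 205.05 m.
ψ₂ = H − z₂ − v₂²/2g = 205.05 − 161.18 − 0.029 = 43.84 m.
P₂ = ρgψ₂ = 1000 × 9.81 × 43.84 ≈ 430 kPa.

P₂ ≈ 430 kPa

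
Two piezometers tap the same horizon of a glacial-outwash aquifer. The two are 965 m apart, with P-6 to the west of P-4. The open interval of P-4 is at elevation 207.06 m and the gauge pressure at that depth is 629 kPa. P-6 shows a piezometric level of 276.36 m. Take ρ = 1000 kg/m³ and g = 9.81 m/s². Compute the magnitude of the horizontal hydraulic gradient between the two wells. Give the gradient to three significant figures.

i ≈ 0.00537

Pressure head at P-4: ψ = P/(ρg) = 629×1000 / (1000 × 9.81) = 64.12 m.
Total head at P-4: h = z + ψ = 207.06 + 64.12 = 271.18 m.
Total head at P-6: h = 276.36 m (water level in the piezometer is the total head).
Head difference: h(P-4) − h(P-6) = 271.18 − 276.36 = -5.18 m.
Hydraulic gradient: i = |Δh| / L = 5.18 / 965 = 0.00537.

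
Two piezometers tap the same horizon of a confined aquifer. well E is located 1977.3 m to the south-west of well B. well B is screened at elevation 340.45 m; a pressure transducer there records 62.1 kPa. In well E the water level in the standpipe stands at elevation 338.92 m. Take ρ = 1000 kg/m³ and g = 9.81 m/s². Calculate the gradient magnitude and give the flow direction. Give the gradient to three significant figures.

Pressure head at well B: ψ = P/(ρg) = 62.1×1000 / (1000 × 9.81) = 6.33 m.
Total head at well B: h = z + ψ = 340.45 + 6.33 = 346.78 m.
Total head at well E: h = 338.92 m (water level in the piezometer is the total head).
Head difference: h(well B) − h(well E) = 346.78 − 338.92 = 7.86 m.
Hydraulic gradient: i = |Δh| / L = 7.86 / 1977.3 = 0.00398.
Flow is from higher to lower head: from well B toward well E, i.e. toward the south-west.

i ≈ 0.00398; groundwater flows toward the south-west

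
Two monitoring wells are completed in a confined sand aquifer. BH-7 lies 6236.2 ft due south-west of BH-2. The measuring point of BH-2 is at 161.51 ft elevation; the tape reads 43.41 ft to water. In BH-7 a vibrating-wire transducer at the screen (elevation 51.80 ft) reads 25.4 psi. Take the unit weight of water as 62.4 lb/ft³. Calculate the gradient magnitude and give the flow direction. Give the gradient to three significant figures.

i ≈ 0.00123; groundwater flows toward the south-west

Total head at BH-2: h = 161.51 − 43.41 = 118.10 ft.
Pressure head at BH-7: ψ = 144·P/γ = 144 × 25.4 / 62.4 = 58.62 ft.
Total head at BH-7: h = z + ψ = 51.80 + 58.62 = 110.42 ft.
Head difference: h(BH-2) − h(BH-7) = 118.10 − 110.42 = 7.68 ft.
Hydraulic gradient: i = |Δh| / L = 7.68 / 6236.2 = 0.00123.
Flow is from higher to lower head: from BH-2 toward BH-7, i.e. toward the south-west.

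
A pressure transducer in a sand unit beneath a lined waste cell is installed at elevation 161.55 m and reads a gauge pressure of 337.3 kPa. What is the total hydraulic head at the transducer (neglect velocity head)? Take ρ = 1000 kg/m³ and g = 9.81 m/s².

ψ = P/(ρg) = 337.3×1000 / (1000 × 9.81) = 34.38 m.
h = z + ψ = 161.55 + 34.38 = 195.93 m.

h ≈ 195.93 m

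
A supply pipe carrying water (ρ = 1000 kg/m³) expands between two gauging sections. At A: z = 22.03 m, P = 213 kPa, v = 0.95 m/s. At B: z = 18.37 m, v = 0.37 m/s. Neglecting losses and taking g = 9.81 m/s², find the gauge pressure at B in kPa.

Pressure head at A: ψ₁ = P₁/(ρg) = 213×1000 / (1000 × 9.81) = 21.71 m.
Velocity heads: v₁²/2g = 0.95²/19.62 = 0.046 m; v₂²/2g = 0.37²/19.62 = 0.007 m.
Total head H = z₁ + ψ₁ + v₁²/2g = 22.03 + 21.71 + 0.046 = 43.79 m.
ψ₂ = H − z₂ − v₂²/2g = 43.79 − 18.37 − 0.007 = 25.41 m.
P₂ = ρgψ₂ = 1000 × 9.81 × 25.41 ≈ 249 kPa.

P₂ ≈ 249 kPa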